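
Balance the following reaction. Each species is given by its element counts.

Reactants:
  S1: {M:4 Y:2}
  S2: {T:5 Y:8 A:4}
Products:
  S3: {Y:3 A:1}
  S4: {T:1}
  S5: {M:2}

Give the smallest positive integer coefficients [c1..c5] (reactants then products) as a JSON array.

T: 2·0+1·5 = 5 | 4·0+5·1+4·0 = 5
M: 2·4+1·0 = 8 | 4·0+5·0+4·2 = 8
Y: 2·2+1·8 = 12 | 4·3+5·0+4·0 = 12
A: 2·0+1·4 = 4 | 4·1+5·0+4·0 = 4
gcd(2,1,4,5,4) = 1

Coefficients: [2, 1, 4, 5, 4]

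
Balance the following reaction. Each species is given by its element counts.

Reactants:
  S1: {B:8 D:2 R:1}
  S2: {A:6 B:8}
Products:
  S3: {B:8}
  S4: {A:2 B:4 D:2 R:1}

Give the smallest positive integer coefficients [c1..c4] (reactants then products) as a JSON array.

Coefficients: [6, 2, 5, 6]

A: 6·0+2·6 = 12 | 5·0+6·2 = 12
B: 6·8+2·8 = 64 | 5·8+6·4 = 64
D: 6·2+2·0 = 12 | 5·0+6·2 = 12
R: 6·1+2·0 = 6 | 5·0+6·1 = 6
gcd(6,2,5,6) = 1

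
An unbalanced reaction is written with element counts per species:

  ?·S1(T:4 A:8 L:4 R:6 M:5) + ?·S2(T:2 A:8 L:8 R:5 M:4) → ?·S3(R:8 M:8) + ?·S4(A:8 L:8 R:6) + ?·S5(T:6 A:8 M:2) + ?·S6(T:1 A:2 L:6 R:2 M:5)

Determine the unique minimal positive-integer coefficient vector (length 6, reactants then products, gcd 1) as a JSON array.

T: 4·4+6·2 = 28 | 2·0+5·0+4·6+4·1 = 28
A: 4·8+6·8 = 80 | 2·0+5·8+4·8+4·2 = 80
L: 4·4+6·8 = 64 | 2·0+5·8+4·0+4·6 = 64
R: 4·6+6·5 = 54 | 2·8+5·6+4·0+4·2 = 54
M: 4·5+6·4 = 44 | 2·8+5·0+4·2+4·5 = 44
gcd(4,6,2,5,4,4) = 1

Coefficients: [4, 6, 2, 5, 4, 4]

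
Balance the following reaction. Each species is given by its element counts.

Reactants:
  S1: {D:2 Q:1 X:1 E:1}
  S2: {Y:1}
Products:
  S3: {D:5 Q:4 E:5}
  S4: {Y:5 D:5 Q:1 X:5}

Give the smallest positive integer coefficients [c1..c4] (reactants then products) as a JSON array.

Y: 5·0+5·1 = 5 | 1·0+1·5 = 5
D: 5·2+5·0 = 10 | 1·5+1·5 = 10
Q: 5·1+5·0 = 5 | 1·4+1·1 = 5
X: 5·1+5·0 = 5 | 1·0+1·5 = 5
E: 5·1+5·0 = 5 | 1·5+1·0 = 5
gcd(5,5,1,1) = 1

Coefficients: [5, 5, 1, 1]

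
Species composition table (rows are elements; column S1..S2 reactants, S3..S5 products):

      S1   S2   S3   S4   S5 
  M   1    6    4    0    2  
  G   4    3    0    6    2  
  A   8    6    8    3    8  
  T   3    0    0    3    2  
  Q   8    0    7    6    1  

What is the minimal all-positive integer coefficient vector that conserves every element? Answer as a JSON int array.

Coefficients: [6, 2, 3, 4, 3]

M: 6·1+2·6 = 18 | 3·4+4·0+3·2 = 18
G: 6·4+2·3 = 30 | 3·0+4·6+3·2 = 30
A: 6·8+2·6 = 60 | 3·8+4·3+3·8 = 60
T: 6·3+2·0 = 18 | 3·0+4·3+3·2 = 18
Q: 6·8+2·0 = 48 | 3·7+4·6+3·1 = 48
gcd(6,2,3,4,3) = 1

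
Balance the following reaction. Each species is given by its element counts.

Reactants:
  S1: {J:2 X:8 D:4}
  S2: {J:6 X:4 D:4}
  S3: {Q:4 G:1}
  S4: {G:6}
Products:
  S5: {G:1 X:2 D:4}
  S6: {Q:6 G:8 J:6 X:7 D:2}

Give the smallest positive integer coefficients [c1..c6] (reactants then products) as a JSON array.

Q: 3·0+3·0+6·4+5·0 = 24 | 4·0+4·6 = 24
G: 3·0+3·0+6·1+5·6 = 36 | 4·1+4·8 = 36
J: 3·2+3·6+6·0+5·0 = 24 | 4·0+4·6 = 24
X: 3·8+3·4+6·0+5·0 = 36 | 4·2+4·7 = 36
D: 3·4+3·4+6·0+5·0 = 24 | 4·4+4·2 = 24
gcd(3,3,6,5,4,4) = 1

Coefficients: [3, 3, 6, 5, 4, 4]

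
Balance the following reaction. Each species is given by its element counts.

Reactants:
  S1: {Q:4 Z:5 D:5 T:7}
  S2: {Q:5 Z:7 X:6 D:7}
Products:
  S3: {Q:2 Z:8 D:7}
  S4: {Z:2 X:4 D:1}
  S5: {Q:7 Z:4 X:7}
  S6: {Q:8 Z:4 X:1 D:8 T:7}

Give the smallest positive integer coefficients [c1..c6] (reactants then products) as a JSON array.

Coefficients: [3, 5, 3, 5, 1, 3]

Q: 3·4+5·5 = 37 | 3·2+5·0+1·7+3·8 = 37
Z: 3·5+5·7 = 50 | 3·8+5·2+1·4+3·4 = 50
X: 3·0+5·6 = 30 | 3·0+5·4+1·7+3·1 = 30
D: 3·5+5·7 = 50 | 3·7+5·1+1·0+3·8 = 50
T: 3·7+5·0 = 21 | 3·0+5·0+1·0+3·7 = 21
gcd(3,5,3,5,1,3) = 1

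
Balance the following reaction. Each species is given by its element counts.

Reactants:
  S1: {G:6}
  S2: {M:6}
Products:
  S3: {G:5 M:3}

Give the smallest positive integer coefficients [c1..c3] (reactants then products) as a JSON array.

G: 5·6+3·0 = 30 | 6·5 = 30
M: 5·0+3·6 = 18 | 6·3 = 18
gcd(5,3,6) = 1

Coefficients: [5, 3, 6]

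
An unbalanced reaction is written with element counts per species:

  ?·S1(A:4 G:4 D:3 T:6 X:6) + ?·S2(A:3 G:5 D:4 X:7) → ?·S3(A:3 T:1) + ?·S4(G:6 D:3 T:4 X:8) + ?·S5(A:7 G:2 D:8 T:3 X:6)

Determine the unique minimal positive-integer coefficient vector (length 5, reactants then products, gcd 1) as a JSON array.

A: 4·4+2·3 = 22 | 5·3+4·0+1·7 = 22
G: 4·4+2·5 = 26 | 5·0+4·6+1·2 = 26
D: 4·3+2·4 = 20 | 5·0+4·3+1·8 = 20
T: 4·6+2·0 = 24 | 5·1+4·4+1·3 = 24
X: 4·6+2·7 = 38 | 5·0+4·8+1·6 = 38
gcd(4,2,5,4,1) = 1

Coefficients: [4, 2, 5, 4, 1]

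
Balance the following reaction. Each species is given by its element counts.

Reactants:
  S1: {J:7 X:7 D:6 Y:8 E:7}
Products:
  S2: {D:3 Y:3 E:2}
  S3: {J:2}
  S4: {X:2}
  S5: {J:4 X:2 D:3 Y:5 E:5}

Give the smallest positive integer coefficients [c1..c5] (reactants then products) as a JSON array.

J: 2·7 = 14 | 2·0+3·2+5·0+2·4 = 14
X: 2·7 = 14 | 2·0+3·0+5·2+2·2 = 14
D: 2·6 = 12 | 2·3+3·0+5·0+2·3 = 12
Y: 2·8 = 16 | 2·3+3·0+5·0+2·5 = 16
E: 2·7 = 14 | 2·2+3·0+5·0+2·5 = 14
gcd(2,2,3,5,2) = 1

Coefficients: [2, 2, 3, 5, 2]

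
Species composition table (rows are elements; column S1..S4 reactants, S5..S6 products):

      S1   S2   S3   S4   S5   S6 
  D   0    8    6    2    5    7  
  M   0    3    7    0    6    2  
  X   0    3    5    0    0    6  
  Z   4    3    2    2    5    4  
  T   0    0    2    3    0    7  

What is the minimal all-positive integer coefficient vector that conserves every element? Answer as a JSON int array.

Coefficients: [2, 1, 3, 5, 3, 3]

D: 2·0+1·8+3·6+5·2 = 36 | 3·5+3·7 = 36
M: 2·0+1·3+3·7+5·0 = 24 | 3·6+3·2 = 24
X: 2·0+1·3+3·5+5·0 = 18 | 3·0+3·6 = 18
Z: 2·4+1·3+3·2+5·2 = 27 | 3·5+3·4 = 27
T: 2·0+1·0+3·2+5·3 = 21 | 3·0+3·7 = 21
gcd(2,1,3,5,3,3) = 1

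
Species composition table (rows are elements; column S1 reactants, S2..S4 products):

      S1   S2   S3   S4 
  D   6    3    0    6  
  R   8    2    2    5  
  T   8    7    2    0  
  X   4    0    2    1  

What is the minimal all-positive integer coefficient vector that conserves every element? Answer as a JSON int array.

D: 3·6 = 18 | 2·3+5·0+2·6 = 18
R: 3·8 = 24 | 2·2+5·2+2·5 = 24
T: 3·8 = 24 | 2·7+5·2+2·0 = 24
X: 3·4 = 12 | 2·0+5·2+2·1 = 12
gcd(3,2,5,2) = 1

Coefficients: [3, 2, 5, 2]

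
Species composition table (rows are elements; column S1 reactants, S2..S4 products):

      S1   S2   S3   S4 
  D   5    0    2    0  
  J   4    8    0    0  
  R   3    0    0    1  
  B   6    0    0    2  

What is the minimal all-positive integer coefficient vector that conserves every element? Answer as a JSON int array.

D: 2·5 = 10 | 1·0+5·2+6·0 = 10
J: 2·4 = 8 | 1·8+5·0+6·0 = 8
R: 2·3 = 6 | 1·0+5·0+6·1 = 6
B: 2·6 = 12 | 1·0+5·0+6·2 = 12
gcd(2,1,5,6) = 1

Coefficients: [2, 1, 5, 6]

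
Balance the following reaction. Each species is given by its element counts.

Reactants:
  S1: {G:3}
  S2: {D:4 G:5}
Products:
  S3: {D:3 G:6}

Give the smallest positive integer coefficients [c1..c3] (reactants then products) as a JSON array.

Coefficients: [3, 3, 4]

D: 3·0+3·4 = 12 | 4·3 = 12
G: 3·3+3·5 = 24 | 4·6 = 24
gcd(3,3,4) = 1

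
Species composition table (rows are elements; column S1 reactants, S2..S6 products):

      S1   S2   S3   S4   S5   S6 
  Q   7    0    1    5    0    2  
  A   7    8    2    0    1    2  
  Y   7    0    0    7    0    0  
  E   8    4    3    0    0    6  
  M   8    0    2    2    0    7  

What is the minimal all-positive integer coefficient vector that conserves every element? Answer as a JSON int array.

Q: 6·7 = 42 | 3·0+4·1+6·5+2·0+4·2 = 42
A: 6·7 = 42 | 3·8+4·2+6·0+2·1+4·2 = 42
Y: 6·7 = 42 | 3·0+4·0+6·7+2·0+4·0 = 42
E: 6·8 = 48 | 3·4+4·3+6·0+2·0+4·6 = 48
M: 6·8 = 48 | 3·0+4·2+6·2+2·0+4·7 = 48
gcd(6,3,4,6,2,4) = 1

Coefficients: [6, 3, 4, 6, 2, 4]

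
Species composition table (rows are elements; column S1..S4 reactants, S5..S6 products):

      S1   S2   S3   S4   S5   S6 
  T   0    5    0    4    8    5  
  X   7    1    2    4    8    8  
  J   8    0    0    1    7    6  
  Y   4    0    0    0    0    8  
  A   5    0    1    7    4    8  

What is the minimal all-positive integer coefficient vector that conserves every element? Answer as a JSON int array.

T: 4·0+6·5+1·0+1·4 = 34 | 3·8+2·5 = 34
X: 4·7+6·1+1·2+1·4 = 40 | 3·8+2·8 = 40
J: 4·8+6·0+1·0+1·1 = 33 | 3·7+2·6 = 33
Y: 4·4+6·0+1·0+1·0 = 16 | 3·0+2·8 = 16
A: 4·5+6·0+1·1+1·7 = 28 | 3·4+2·8 = 28
gcd(4,6,1,1,3,2) = 1

Coefficients: [4, 6, 1, 1, 3, 2]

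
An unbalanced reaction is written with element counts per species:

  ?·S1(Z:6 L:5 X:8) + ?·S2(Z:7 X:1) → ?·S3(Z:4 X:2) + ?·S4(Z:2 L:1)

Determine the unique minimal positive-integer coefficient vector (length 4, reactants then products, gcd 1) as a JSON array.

Coefficients: [1, 4, 6, 5]

Z: 1·6+4·7 = 34 | 6·4+5·2 = 34
L: 1·5+4·0 = 5 | 6·0+5·1 = 5
X: 1·8+4·1 = 12 | 6·2+5·0 = 12
gcd(1,4,6,5) = 1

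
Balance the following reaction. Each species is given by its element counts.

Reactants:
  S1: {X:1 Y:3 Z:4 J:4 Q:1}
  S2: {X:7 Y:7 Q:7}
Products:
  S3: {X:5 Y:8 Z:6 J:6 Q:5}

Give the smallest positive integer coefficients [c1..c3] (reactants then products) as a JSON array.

Coefficients: [3, 1, 2]

X: 3·1+1·7 = 10 | 2·5 = 10
Y: 3·3+1·7 = 16 | 2·8 = 16
Z: 3·4+1·0 = 12 | 2·6 = 12
J: 3·4+1·0 = 12 | 2·6 = 12
Q: 3·1+1·7 = 10 | 2·5 = 10
gcd(3,1,2) = 1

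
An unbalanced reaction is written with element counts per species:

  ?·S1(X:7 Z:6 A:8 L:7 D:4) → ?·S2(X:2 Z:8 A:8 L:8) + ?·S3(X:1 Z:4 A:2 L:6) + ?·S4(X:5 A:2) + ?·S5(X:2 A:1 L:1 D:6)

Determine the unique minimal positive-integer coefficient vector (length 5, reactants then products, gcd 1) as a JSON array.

Coefficients: [6, 4, 1, 5, 4]

X: 6·7 = 42 | 4·2+1·1+5·5+4·2 = 42
Z: 6·6 = 36 | 4·8+1·4+5·0+4·0 = 36
A: 6·8 = 48 | 4·8+1·2+5·2+4·1 = 48
L: 6·7 = 42 | 4·8+1·6+5·0+4·1 = 42
D: 6·4 = 24 | 4·0+1·0+5·0+4·6 = 24
gcd(6,4,1,5,4) = 1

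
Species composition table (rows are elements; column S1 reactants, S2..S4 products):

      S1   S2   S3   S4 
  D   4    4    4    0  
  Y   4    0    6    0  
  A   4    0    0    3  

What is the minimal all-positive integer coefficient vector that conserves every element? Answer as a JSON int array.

D: 3·4 = 12 | 1·4+2·4+4·0 = 12
Y: 3·4 = 12 | 1·0+2·6+4·0 = 12
A: 3·4 = 12 | 1·0+2·0+4·3 = 12
gcd(3,1,2,4) = 1

Coefficients: [3, 1, 2, 4]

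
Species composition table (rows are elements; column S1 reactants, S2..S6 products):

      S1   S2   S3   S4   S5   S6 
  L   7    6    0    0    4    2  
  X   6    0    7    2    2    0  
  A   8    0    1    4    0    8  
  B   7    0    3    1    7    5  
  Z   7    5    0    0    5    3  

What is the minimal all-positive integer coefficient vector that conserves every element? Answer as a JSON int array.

Coefficients: [6, 5, 4, 3, 1, 4]

L: 6·7 = 42 | 5·6+4·0+3·0+1·4+4·2 = 42
X: 6·6 = 36 | 5·0+4·7+3·2+1·2+4·0 = 36
A: 6·8 = 48 | 5·0+4·1+3·4+1·0+4·8 = 48
B: 6·7 = 42 | 5·0+4·3+3·1+1·7+4·5 = 42
Z: 6·7 = 42 | 5·5+4·0+3·0+1·5+4·3 = 42
gcd(6,5,4,3,1,4) = 1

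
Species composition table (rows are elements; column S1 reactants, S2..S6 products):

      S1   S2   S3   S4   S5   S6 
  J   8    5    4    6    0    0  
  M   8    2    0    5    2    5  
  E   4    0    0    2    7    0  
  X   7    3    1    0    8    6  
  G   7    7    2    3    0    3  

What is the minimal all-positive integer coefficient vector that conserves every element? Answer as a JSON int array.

J: 6·8 = 48 | 2·5+2·4+5·6+2·0+3·0 = 48
M: 6·8 = 48 | 2·2+2·0+5·5+2·2+3·5 = 48
E: 6·4 = 24 | 2·0+2·0+5·2+2·7+3·0 = 24
X: 6·7 = 42 | 2·3+2·1+5·0+2·8+3·6 = 42
G: 6·7 = 42 | 2·7+2·2+5·3+2·0+3·3 = 42
gcd(6,2,2,5,2,3) = 1

Coefficients: [6, 2, 2, 5, 2, 3]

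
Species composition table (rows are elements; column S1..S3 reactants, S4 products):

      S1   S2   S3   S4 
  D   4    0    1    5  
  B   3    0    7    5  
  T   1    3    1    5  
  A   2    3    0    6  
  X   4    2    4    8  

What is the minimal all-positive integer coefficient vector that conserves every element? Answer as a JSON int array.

Coefficients: [6, 6, 1, 5]

D: 6·4+6·0+1·1 = 25 | 5·5 = 25
B: 6·3+6·0+1·7 = 25 | 5·5 = 25
T: 6·1+6·3+1·1 = 25 | 5·5 = 25
A: 6·2+6·3+1·0 = 30 | 5·6 = 30
X: 6·4+6·2+1·4 = 40 | 5·8 = 40
gcd(6,6,1,5) = 1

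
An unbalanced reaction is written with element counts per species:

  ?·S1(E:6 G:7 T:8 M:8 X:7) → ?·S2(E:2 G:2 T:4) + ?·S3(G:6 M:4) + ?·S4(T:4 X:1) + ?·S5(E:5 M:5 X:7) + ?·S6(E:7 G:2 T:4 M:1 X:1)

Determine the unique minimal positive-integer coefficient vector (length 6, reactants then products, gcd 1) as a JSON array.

Coefficients: [4, 1, 4, 6, 3, 1]

E: 4·6 = 24 | 1·2+4·0+6·0+3·5+1·7 = 24
G: 4·7 = 28 | 1·2+4·6+6·0+3·0+1·2 = 28
T: 4·8 = 32 | 1·4+4·0+6·4+3·0+1·4 = 32
M: 4·8 = 32 | 1·0+4·4+6·0+3·5+1·1 = 32
X: 4·7 = 28 | 1·0+4·0+6·1+3·7+1·1 = 28
gcd(4,1,4,6,3,1) = 1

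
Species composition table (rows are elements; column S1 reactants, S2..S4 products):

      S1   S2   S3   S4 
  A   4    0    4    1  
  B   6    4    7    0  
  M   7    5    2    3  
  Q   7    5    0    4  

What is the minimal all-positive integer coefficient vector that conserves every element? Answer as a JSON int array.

Coefficients: [3, 1, 2, 4]

A: 3·4 = 12 | 1·0+2·4+4·1 = 12
B: 3·6 = 18 | 1·4+2·7+4·0 = 18
M: 3·7 = 21 | 1·5+2·2+4·3 = 21
Q: 3·7 = 21 | 1·5+2·0+4·4 = 21
gcd(3,1,2,4) = 1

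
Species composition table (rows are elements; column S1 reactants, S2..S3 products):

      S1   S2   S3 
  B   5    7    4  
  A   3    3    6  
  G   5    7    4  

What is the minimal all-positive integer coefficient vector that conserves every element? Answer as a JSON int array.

B: 5·5 = 25 | 3·7+1·4 = 25
A: 5·3 = 15 | 3·3+1·6 = 15
G: 5·5 = 25 | 3·7+1·4 = 25
gcd(5,3,1) = 1

Coefficients: [5, 3, 1]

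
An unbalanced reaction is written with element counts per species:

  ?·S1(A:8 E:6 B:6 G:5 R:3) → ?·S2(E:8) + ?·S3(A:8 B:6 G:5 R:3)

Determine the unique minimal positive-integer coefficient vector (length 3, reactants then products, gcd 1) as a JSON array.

A: 4·8 = 32 | 3·0+4·8 = 32
E: 4·6 = 24 | 3·8+4·0 = 24
B: 4·6 = 24 | 3·0+4·6 = 24
G: 4·5 = 20 | 3·0+4·5 = 20
R: 4·3 = 12 | 3·0+4·3 = 12
gcd(4,3,4) = 1

Coefficients: [4, 3, 4]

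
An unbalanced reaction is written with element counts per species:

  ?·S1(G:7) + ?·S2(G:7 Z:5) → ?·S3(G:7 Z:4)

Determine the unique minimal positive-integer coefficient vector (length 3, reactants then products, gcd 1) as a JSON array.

G: 1·7+4·7 = 35 | 5·7 = 35
Z: 1·0+4·5 = 20 | 5·4 = 20
gcd(1,4,5) = 1

Coefficients: [1, 4, 5]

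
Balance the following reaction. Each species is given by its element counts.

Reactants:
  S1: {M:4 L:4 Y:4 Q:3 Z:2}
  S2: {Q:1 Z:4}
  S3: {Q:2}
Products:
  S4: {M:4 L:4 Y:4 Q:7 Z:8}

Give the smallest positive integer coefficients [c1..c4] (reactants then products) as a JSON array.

M: 4·4+6·0+5·0 = 16 | 4·4 = 16
L: 4·4+6·0+5·0 = 16 | 4·4 = 16
Y: 4·4+6·0+5·0 = 16 | 4·4 = 16
Q: 4·3+6·1+5·2 = 28 | 4·7 = 28
Z: 4·2+6·4+5·0 = 32 | 4·8 = 32
gcd(4,6,5,4) = 1

Coefficients: [4, 6, 5, 4]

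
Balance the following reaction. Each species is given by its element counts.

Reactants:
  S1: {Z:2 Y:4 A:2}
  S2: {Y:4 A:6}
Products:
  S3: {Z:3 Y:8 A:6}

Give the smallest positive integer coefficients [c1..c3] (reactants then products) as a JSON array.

Z: 3·2+1·0 = 6 | 2·3 = 6
Y: 3·4+1·4 = 16 | 2·8 = 16
A: 3·2+1·6 = 12 | 2·6 = 12
gcd(3,1,2) = 1

Coefficients: [3, 1, 2]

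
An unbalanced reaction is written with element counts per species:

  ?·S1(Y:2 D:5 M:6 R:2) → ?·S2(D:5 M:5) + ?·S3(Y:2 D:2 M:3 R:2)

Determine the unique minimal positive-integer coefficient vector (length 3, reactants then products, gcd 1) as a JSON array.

Y: 5·2 = 10 | 3·0+5·2 = 10
D: 5·5 = 25 | 3·5+5·2 = 25
M: 5·6 = 30 | 3·5+5·3 = 30
R: 5·2 = 10 | 3·0+5·2 = 10
gcd(5,3,5) = 1

Coefficients: [5, 3, 5]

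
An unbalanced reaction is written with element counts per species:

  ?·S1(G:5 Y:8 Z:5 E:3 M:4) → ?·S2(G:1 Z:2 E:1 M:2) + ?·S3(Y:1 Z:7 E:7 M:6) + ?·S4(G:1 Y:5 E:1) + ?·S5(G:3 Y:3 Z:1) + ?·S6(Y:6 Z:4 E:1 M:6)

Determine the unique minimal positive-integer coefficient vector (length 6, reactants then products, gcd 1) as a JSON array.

Coefficients: [5, 4, 1, 3, 6, 1]

G: 5·5 = 25 | 4·1+1·0+3·1+6·3+1·0 = 25
Y: 5·8 = 40 | 4·0+1·1+3·5+6·3+1·6 = 40
Z: 5·5 = 25 | 4·2+1·7+3·0+6·1+1·4 = 25
E: 5·3 = 15 | 4·1+1·7+3·1+6·0+1·1 = 15
M: 5·4 = 20 | 4·2+1·6+3·0+6·0+1·6 = 20
gcd(5,4,1,3,6,1) = 1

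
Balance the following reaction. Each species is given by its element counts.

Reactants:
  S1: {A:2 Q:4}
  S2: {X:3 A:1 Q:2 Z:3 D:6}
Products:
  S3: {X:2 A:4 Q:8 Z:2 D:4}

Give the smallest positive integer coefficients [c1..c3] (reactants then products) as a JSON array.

Coefficients: [5, 2, 3]

X: 5·0+2·3 = 6 | 3·2 = 6
A: 5·2+2·1 = 12 | 3·4 = 12
Q: 5·4+2·2 = 24 | 3·8 = 24
Z: 5·0+2·3 = 6 | 3·2 = 6
D: 5·0+2·6 = 12 | 3·4 = 12
gcd(5,2,3) = 1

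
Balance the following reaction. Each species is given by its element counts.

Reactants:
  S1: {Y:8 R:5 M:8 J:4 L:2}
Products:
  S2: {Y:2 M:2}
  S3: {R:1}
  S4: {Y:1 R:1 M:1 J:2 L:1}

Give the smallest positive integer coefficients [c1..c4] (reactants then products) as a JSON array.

Y: 1·8 = 8 | 3·2+3·0+2·1 = 8
R: 1·5 = 5 | 3·0+3·1+2·1 = 5
M: 1·8 = 8 | 3·2+3·0+2·1 = 8
J: 1·4 = 4 | 3·0+3·0+2·2 = 4
L: 1·2 = 2 | 3·0+3·0+2·1 = 2
gcd(1,3,3,2) = 1

Coefficients: [1, 3, 3, 2]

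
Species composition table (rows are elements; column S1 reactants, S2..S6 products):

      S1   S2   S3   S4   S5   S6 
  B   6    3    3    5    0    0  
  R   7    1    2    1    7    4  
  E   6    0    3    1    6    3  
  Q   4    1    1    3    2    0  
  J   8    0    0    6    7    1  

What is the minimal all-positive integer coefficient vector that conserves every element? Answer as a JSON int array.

Coefficients: [5, 3, 2, 3, 3, 1]

B: 5·6 = 30 | 3·3+2·3+3·5+3·0+1·0 = 30
R: 5·7 = 35 | 3·1+2·2+3·1+3·7+1·4 = 35
E: 5·6 = 30 | 3·0+2·3+3·1+3·6+1·3 = 30
Q: 5·4 = 20 | 3·1+2·1+3·3+3·2+1·0 = 20
J: 5·8 = 40 | 3·0+2·0+3·6+3·7+1·1 = 40
gcd(5,3,2,3,3,1) = 1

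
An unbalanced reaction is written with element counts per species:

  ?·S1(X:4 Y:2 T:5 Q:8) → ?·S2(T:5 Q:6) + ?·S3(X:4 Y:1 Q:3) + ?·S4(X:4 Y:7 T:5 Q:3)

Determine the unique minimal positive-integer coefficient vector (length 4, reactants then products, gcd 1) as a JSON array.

Coefficients: [6, 5, 5, 1]

X: 6·4 = 24 | 5·0+5·4+1·4 = 24
Y: 6·2 = 12 | 5·0+5·1+1·7 = 12
T: 6·5 = 30 | 5·5+5·0+1·5 = 30
Q: 6·8 = 48 | 5·6+5·3+1·3 = 48
gcd(6,5,5,1) = 1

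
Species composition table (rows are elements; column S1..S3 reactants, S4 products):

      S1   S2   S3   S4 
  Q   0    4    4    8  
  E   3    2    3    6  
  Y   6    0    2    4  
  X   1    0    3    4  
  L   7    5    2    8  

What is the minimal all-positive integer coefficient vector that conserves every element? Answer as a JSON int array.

Coefficients: [1, 3, 5, 4]

Q: 1·0+3·4+5·4 = 32 | 4·8 = 32
E: 1·3+3·2+5·3 = 24 | 4·6 = 24
Y: 1·6+3·0+5·2 = 16 | 4·4 = 16
X: 1·1+3·0+5·3 = 16 | 4·4 = 16
L: 1·7+3·5+5·2 = 32 | 4·8 = 32
gcd(1,3,5,4) = 1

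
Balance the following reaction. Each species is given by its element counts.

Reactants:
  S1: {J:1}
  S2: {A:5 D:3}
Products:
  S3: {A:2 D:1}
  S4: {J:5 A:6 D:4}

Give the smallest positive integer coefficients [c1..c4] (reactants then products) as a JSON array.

J: 5·1+2·0 = 5 | 2·0+1·5 = 5
A: 5·0+2·5 = 10 | 2·2+1·6 = 10
D: 5·0+2·3 = 6 | 2·1+1·4 = 6
gcd(5,2,2,1) = 1

Coefficients: [5, 2, 2, 1]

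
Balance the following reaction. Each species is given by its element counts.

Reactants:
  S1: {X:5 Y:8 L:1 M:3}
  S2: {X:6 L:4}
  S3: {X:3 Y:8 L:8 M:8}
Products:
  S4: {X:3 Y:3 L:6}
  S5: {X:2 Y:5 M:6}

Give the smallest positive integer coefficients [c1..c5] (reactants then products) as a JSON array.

Coefficients: [2, 1, 3, 5, 5]

X: 2·5+1·6+3·3 = 25 | 5·3+5·2 = 25
Y: 2·8+1·0+3·8 = 40 | 5·3+5·5 = 40
L: 2·1+1·4+3·8 = 30 | 5·6+5·0 = 30
M: 2·3+1·0+3·8 = 30 | 5·0+5·6 = 30
gcd(2,1,3,5,5) = 1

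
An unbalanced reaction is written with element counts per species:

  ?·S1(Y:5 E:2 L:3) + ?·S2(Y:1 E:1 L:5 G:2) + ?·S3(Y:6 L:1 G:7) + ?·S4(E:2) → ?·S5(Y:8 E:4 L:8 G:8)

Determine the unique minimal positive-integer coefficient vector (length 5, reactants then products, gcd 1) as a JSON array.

Y: 2·5+6·1+4·6+5·0 = 40 | 5·8 = 40
E: 2·2+6·1+4·0+5·2 = 20 | 5·4 = 20
L: 2·3+6·5+4·1+5·0 = 40 | 5·8 = 40
G: 2·0+6·2+4·7+5·0 = 40 | 5·8 = 40
gcd(2,6,4,5,5) = 1

Coefficients: [2, 6, 4, 5, 5]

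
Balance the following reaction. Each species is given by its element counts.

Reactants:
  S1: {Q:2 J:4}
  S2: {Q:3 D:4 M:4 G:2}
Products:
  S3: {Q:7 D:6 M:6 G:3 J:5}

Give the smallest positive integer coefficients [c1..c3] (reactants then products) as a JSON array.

Coefficients: [5, 6, 4]

Q: 5·2+6·3 = 28 | 4·7 = 28
D: 5·0+6·4 = 24 | 4·6 = 24
M: 5·0+6·4 = 24 | 4·6 = 24
G: 5·0+6·2 = 12 | 4·3 = 12
J: 5·4+6·0 = 20 | 4·5 = 20
gcd(5,6,4) = 1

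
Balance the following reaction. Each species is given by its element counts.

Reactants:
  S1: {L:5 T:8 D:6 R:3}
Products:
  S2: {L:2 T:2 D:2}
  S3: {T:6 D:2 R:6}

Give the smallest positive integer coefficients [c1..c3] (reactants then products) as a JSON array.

L: 2·5 = 10 | 5·2+1·0 = 10
T: 2·8 = 16 | 5·2+1·6 = 16
D: 2·6 = 12 | 5·2+1·2 = 12
R: 2·3 = 6 | 5·0+1·6 = 6
gcd(2,5,1) = 1

Coefficients: [2, 5, 1]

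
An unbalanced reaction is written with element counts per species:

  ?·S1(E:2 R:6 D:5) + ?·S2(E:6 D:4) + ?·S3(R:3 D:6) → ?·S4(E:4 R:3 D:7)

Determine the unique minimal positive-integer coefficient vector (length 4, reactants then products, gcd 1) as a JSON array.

E: 1·2+3·6+3·0 = 20 | 5·4 = 20
R: 1·6+3·0+3·3 = 15 | 5·3 = 15
D: 1·5+3·4+3·6 = 35 | 5·7 = 35
gcd(1,3,3,5) = 1

Coefficients: [1, 3, 3, 5]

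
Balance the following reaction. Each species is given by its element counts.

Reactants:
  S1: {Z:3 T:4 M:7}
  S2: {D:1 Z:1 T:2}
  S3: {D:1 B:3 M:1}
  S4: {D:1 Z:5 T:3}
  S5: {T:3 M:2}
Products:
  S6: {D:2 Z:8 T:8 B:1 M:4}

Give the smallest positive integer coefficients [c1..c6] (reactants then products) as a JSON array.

Coefficients: [1, 1, 1, 4, 2, 3]

D: 1·0+1·1+1·1+4·1+2·0 = 6 | 3·2 = 6
Z: 1·3+1·1+1·0+4·5+2·0 = 24 | 3·8 = 24
T: 1·4+1·2+1·0+4·3+2·3 = 24 | 3·8 = 24
B: 1·0+1·0+1·3+4·0+2·0 = 3 | 3·1 = 3
M: 1·7+1·0+1·1+4·0+2·2 = 12 | 3·4 = 12
gcd(1,1,1,4,2,3) = 1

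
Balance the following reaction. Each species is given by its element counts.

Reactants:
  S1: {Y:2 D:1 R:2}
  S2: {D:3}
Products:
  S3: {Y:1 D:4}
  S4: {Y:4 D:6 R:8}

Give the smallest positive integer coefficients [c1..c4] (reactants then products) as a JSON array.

Y: 4·2+6·0 = 8 | 4·1+1·4 = 8
D: 4·1+6·3 = 22 | 4·4+1·6 = 22
R: 4·2+6·0 = 8 | 4·0+1·8 = 8
gcd(4,6,4,1) = 1

Coefficients: [4, 6, 4, 1]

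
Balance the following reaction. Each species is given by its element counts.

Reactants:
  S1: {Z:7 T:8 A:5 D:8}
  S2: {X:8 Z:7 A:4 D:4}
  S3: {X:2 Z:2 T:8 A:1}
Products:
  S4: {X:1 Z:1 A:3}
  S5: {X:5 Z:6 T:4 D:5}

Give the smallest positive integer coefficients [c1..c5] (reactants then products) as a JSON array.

Coefficients: [1, 3, 1, 6, 4]

X: 1·0+3·8+1·2 = 26 | 6·1+4·5 = 26
Z: 1·7+3·7+1·2 = 30 | 6·1+4·6 = 30
T: 1·8+3·0+1·8 = 16 | 6·0+4·4 = 16
A: 1·5+3·4+1·1 = 18 | 6·3+4·0 = 18
D: 1·8+3·4+1·0 = 20 | 6·0+4·5 = 20
gcd(1,3,1,6,4) = 1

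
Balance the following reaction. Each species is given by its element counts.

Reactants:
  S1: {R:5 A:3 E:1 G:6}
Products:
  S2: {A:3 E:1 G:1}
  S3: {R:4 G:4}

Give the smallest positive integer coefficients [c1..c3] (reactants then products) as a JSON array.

R: 4·5 = 20 | 4·0+5·4 = 20
A: 4·3 = 12 | 4·3+5·0 = 12
E: 4·1 = 4 | 4·1+5·0 = 4
G: 4·6 = 24 | 4·1+5·4 = 24
gcd(4,4,5) = 1

Coefficients: [4, 4, 5]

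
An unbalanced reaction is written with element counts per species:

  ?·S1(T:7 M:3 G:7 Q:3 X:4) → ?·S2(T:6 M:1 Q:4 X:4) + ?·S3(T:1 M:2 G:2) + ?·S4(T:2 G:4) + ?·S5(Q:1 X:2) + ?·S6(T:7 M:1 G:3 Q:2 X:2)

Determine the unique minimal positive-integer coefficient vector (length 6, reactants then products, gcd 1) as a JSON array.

Coefficients: [5, 2, 6, 5, 5, 1]

T: 5·7 = 35 | 2·6+6·1+5·2+5·0+1·7 = 35
M: 5·3 = 15 | 2·1+6·2+5·0+5·0+1·1 = 15
G: 5·7 = 35 | 2·0+6·2+5·4+5·0+1·3 = 35
Q: 5·3 = 15 | 2·4+6·0+5·0+5·1+1·2 = 15
X: 5·4 = 20 | 2·4+6·0+5·0+5·2+1·2 = 20
gcd(5,2,6,5,5,1) = 1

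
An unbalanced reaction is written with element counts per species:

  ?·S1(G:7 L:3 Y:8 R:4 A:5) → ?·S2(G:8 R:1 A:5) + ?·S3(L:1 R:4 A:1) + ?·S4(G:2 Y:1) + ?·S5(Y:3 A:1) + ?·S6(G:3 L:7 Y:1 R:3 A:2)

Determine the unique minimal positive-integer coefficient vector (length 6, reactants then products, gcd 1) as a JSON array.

Coefficients: [3, 1, 2, 5, 6, 1]

G: 3·7 = 21 | 1·8+2·0+5·2+6·0+1·3 = 21
L: 3·3 = 9 | 1·0+2·1+5·0+6·0+1·7 = 9
Y: 3·8 = 24 | 1·0+2·0+5·1+6·3+1·1 = 24
R: 3·4 = 12 | 1·1+2·4+5·0+6·0+1·3 = 12
A: 3·5 = 15 | 1·5+2·1+5·0+6·1+1·2 = 15
gcd(3,1,2,5,6,1) = 1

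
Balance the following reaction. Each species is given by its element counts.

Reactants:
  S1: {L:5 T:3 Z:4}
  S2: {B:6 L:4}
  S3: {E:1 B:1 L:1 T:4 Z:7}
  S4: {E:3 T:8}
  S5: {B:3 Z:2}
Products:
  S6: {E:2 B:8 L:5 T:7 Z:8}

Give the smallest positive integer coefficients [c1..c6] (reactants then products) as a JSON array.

Coefficients: [1, 4, 4, 2, 4, 5]

E: 1·0+4·0+4·1+2·3+4·0 = 10 | 5·2 = 10
B: 1·0+4·6+4·1+2·0+4·3 = 40 | 5·8 = 40
L: 1·5+4·4+4·1+2·0+4·0 = 25 | 5·5 = 25
T: 1·3+4·0+4·4+2·8+4·0 = 35 | 5·7 = 35
Z: 1·4+4·0+4·7+2·0+4·2 = 40 | 5·8 = 40
gcd(1,4,4,2,4,5) = 1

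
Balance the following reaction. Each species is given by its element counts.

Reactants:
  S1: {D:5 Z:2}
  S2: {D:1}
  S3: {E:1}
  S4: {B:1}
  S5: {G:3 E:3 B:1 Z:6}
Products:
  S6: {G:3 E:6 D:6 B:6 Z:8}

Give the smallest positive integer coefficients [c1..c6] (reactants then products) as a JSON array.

G: 1·0+1·0+3·0+5·0+1·3 = 3 | 1·3 = 3
E: 1·0+1·0+3·1+5·0+1·3 = 6 | 1·6 = 6
D: 1·5+1·1+3·0+5·0+1·0 = 6 | 1·6 = 6
B: 1·0+1·0+3·0+5·1+1·1 = 6 | 1·6 = 6
Z: 1·2+1·0+3·0+5·0+1·6 = 8 | 1·8 = 8
gcd(1,1,3,5,1,1) = 1

Coefficients: [1, 1, 3, 5, 1, 1]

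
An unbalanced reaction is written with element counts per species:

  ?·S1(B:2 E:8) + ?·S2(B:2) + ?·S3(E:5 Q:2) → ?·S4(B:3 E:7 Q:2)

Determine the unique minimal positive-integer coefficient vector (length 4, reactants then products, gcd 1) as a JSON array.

Coefficients: [1, 5, 4, 4]

B: 1·2+5·2+4·0 = 12 | 4·3 = 12
E: 1·8+5·0+4·5 = 28 | 4·7 = 28
Q: 1·0+5·0+4·2 = 8 | 4·2 = 8
gcd(1,5,4,4) = 1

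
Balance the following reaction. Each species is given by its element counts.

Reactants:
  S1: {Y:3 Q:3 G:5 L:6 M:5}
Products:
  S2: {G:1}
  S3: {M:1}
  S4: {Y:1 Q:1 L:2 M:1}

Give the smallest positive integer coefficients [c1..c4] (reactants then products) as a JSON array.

Y: 1·3 = 3 | 5·0+2·0+3·1 = 3
Q: 1·3 = 3 | 5·0+2·0+3·1 = 3
G: 1·5 = 5 | 5·1+2·0+3·0 = 5
L: 1·6 = 6 | 5·0+2·0+3·2 = 6
M: 1·5 = 5 | 5·0+2·1+3·1 = 5
gcd(1,5,2,3) = 1

Coefficients: [1, 5, 2, 3]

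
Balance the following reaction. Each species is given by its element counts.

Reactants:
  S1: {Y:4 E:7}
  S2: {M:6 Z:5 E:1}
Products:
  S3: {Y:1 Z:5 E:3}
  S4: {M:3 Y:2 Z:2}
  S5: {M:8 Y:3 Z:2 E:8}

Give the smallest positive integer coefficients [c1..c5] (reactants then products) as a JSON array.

Coefficients: [4, 5, 3, 2, 3]

M: 4·0+5·6 = 30 | 3·0+2·3+3·8 = 30
Y: 4·4+5·0 = 16 | 3·1+2·2+3·3 = 16
Z: 4·0+5·5 = 25 | 3·5+2·2+3·2 = 25
E: 4·7+5·1 = 33 | 3·3+2·0+3·8 = 33
gcd(4,5,3,2,3) = 1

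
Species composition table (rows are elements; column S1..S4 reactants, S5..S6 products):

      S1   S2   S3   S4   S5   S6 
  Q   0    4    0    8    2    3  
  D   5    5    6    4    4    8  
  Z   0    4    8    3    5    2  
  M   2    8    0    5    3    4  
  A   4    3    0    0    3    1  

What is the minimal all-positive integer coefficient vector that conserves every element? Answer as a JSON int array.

Coefficients: [4, 2, 3, 2, 6, 4]

Q: 4·0+2·4+3·0+2·8 = 24 | 6·2+4·3 = 24
D: 4·5+2·5+3·6+2·4 = 56 | 6·4+4·8 = 56
Z: 4·0+2·4+3·8+2·3 = 38 | 6·5+4·2 = 38
M: 4·2+2·8+3·0+2·5 = 34 | 6·3+4·4 = 34
A: 4·4+2·3+3·0+2·0 = 22 | 6·3+4·1 = 22
gcd(4,2,3,2,6,4) = 1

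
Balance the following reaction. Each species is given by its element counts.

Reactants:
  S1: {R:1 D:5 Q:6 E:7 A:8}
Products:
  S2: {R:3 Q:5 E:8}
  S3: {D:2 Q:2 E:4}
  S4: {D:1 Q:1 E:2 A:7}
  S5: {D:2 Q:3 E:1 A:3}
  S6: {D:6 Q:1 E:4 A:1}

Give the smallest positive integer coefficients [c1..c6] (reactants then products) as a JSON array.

Coefficients: [6, 2, 1, 4, 6, 2]

R: 6·1 = 6 | 2·3+1·0+4·0+6·0+2·0 = 6
D: 6·5 = 30 | 2·0+1·2+4·1+6·2+2·6 = 30
Q: 6·6 = 36 | 2·5+1·2+4·1+6·3+2·1 = 36
E: 6·7 = 42 | 2·8+1·4+4·2+6·1+2·4 = 42
A: 6·8 = 48 | 2·0+1·0+4·7+6·3+2·1 = 48
gcd(6,2,1,4,6,2) = 1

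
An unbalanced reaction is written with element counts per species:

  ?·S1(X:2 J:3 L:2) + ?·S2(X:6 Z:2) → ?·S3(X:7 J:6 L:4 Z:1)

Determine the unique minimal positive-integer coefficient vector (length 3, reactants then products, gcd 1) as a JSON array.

X: 4·2+1·6 = 14 | 2·7 = 14
J: 4·3+1·0 = 12 | 2·6 = 12
L: 4·2+1·0 = 8 | 2·4 = 8
Z: 4·0+1·2 = 2 | 2·1 = 2
gcd(4,1,2) = 1

Coefficients: [4, 1, 2]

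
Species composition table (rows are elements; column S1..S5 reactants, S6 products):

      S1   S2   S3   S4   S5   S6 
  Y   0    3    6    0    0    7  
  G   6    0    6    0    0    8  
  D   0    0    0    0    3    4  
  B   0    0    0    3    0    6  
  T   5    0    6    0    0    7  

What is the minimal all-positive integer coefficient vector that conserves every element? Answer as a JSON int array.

Coefficients: [3, 5, 1, 6, 4, 3]

Y: 3·0+5·3+1·6+6·0+4·0 = 21 | 3·7 = 21
G: 3·6+5·0+1·6+6·0+4·0 = 24 | 3·8 = 24
D: 3·0+5·0+1·0+6·0+4·3 = 12 | 3·4 = 12
B: 3·0+5·0+1·0+6·3+4·0 = 18 | 3·6 = 18
T: 3·5+5·0+1·6+6·0+4·0 = 21 | 3·7 = 21
gcd(3,5,1,6,4,3) = 1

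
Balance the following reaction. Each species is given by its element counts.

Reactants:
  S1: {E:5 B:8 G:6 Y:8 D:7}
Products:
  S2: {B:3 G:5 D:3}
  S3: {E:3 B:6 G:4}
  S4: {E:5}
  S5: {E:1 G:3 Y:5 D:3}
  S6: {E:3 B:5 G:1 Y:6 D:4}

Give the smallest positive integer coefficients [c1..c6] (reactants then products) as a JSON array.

E: 5·5 = 25 | 3·0+1·3+1·5+2·1+5·3 = 25
B: 5·8 = 40 | 3·3+1·6+1·0+2·0+5·5 = 40
G: 5·6 = 30 | 3·5+1·4+1·0+2·3+5·1 = 30
Y: 5·8 = 40 | 3·0+1·0+1·0+2·5+5·6 = 40
D: 5·7 = 35 | 3·3+1·0+1·0+2·3+5·4 = 35
gcd(5,3,1,1,2,5) = 1

Coefficients: [5, 3, 1, 1, 2, 5]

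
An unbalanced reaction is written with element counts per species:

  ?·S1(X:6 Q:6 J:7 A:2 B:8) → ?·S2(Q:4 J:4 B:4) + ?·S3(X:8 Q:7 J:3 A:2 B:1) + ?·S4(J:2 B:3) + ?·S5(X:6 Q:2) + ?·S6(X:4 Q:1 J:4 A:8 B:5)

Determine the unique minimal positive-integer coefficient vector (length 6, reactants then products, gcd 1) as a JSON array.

Coefficients: [5, 4, 1, 6, 3, 1]

X: 5·6 = 30 | 4·0+1·8+6·0+3·6+1·4 = 30
Q: 5·6 = 30 | 4·4+1·7+6·0+3·2+1·1 = 30
J: 5·7 = 35 | 4·4+1·3+6·2+3·0+1·4 = 35
A: 5·2 = 10 | 4·0+1·2+6·0+3·0+1·8 = 10
B: 5·8 = 40 | 4·4+1·1+6·3+3·0+1·5 = 40
gcd(5,4,1,6,3,1) = 1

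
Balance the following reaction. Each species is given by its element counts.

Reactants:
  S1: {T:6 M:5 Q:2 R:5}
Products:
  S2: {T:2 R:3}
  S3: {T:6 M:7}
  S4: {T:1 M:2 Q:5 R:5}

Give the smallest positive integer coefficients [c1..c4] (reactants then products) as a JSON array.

Coefficients: [5, 5, 3, 2]

T: 5·6 = 30 | 5·2+3·6+2·1 = 30
M: 5·5 = 25 | 5·0+3·7+2·2 = 25
Q: 5·2 = 10 | 5·0+3·0+2·5 = 10
R: 5·5 = 25 | 5·3+3·0+2·5 = 25
gcd(5,5,3,2) = 1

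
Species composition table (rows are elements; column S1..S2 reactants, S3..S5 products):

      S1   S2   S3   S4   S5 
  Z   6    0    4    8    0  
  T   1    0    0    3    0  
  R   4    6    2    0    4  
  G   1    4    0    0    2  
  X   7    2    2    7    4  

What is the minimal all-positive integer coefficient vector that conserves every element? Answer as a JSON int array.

Coefficients: [6, 1, 5, 2, 5]

Z: 6·6+1·0 = 36 | 5·4+2·8+5·0 = 36
T: 6·1+1·0 = 6 | 5·0+2·3+5·0 = 6
R: 6·4+1·6 = 30 | 5·2+2·0+5·4 = 30
G: 6·1+1·4 = 10 | 5·0+2·0+5·2 = 10
X: 6·7+1·2 = 44 | 5·2+2·7+5·4 = 44
gcd(6,1,5,2,5) = 1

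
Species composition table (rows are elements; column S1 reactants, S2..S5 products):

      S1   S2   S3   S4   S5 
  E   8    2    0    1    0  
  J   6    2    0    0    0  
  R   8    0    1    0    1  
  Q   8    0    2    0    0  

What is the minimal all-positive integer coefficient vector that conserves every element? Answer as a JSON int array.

E: 1·8 = 8 | 3·2+4·0+2·1+4·0 = 8
J: 1·6 = 6 | 3·2+4·0+2·0+4·0 = 6
R: 1·8 = 8 | 3·0+4·1+2·0+4·1 = 8
Q: 1·8 = 8 | 3·0+4·2+2·0+4·0 = 8
gcd(1,3,4,2,4) = 1

Coefficients: [1, 3, 4, 2, 4]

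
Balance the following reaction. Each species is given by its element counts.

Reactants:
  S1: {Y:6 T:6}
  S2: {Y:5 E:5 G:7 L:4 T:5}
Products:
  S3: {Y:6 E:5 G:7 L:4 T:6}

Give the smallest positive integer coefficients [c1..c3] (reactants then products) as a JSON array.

Y: 1·6+6·5 = 36 | 6·6 = 36
E: 1·0+6·5 = 30 | 6·5 = 30
G: 1·0+6·7 = 42 | 6·7 = 42
L: 1·0+6·4 = 24 | 6·4 = 24
T: 1·6+6·5 = 36 | 6·6 = 36
gcd(1,6,6) = 1

Coefficients: [1, 6, 6]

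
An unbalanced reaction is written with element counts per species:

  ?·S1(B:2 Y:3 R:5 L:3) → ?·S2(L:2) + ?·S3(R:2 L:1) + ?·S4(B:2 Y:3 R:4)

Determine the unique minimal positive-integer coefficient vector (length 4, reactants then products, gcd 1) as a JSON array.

Coefficients: [4, 5, 2, 4]

B: 4·2 = 8 | 5·0+2·0+4·2 = 8
Y: 4·3 = 12 | 5·0+2·0+4·3 = 12
R: 4·5 = 20 | 5·0+2·2+4·4 = 20
L: 4·3 = 12 | 5·2+2·1+4·0 = 12
gcd(4,5,2,4) = 1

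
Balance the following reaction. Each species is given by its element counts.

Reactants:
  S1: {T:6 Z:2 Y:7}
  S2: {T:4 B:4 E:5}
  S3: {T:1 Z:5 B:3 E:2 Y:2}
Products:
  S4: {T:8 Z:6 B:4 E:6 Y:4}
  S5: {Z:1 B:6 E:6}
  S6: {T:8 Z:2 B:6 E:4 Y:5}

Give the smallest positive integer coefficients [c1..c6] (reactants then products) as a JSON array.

T: 2·6+6·4+4·1 = 40 | 3·8+2·0+2·8 = 40
Z: 2·2+6·0+4·5 = 24 | 3·6+2·1+2·2 = 24
B: 2·0+6·4+4·3 = 36 | 3·4+2·6+2·6 = 36
E: 2·0+6·5+4·2 = 38 | 3·6+2·6+2·4 = 38
Y: 2·7+6·0+4·2 = 22 | 3·4+2·0+2·5 = 22
gcd(2,6,4,3,2,2) = 1

Coefficients: [2, 6, 4, 3, 2, 2]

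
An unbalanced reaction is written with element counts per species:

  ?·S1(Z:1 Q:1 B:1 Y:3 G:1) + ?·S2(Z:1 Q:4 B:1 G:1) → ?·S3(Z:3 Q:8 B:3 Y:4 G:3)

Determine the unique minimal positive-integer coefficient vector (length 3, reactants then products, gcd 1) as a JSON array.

Coefficients: [4, 5, 3]

Z: 4·1+5·1 = 9 | 3·3 = 9
Q: 4·1+5·4 = 24 | 3·8 = 24
B: 4·1+5·1 = 9 | 3·3 = 9
Y: 4·3+5·0 = 12 | 3·4 = 12
G: 4·1+5·1 = 9 | 3·3 = 9
gcd(4,5,3) = 1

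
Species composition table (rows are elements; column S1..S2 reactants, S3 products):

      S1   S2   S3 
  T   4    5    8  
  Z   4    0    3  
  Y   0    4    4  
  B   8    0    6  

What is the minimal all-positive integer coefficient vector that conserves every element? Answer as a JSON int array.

Coefficients: [3, 4, 4]

T: 3·4+4·5 = 32 | 4·8 = 32
Z: 3·4+4·0 = 12 | 4·3 = 12
Y: 3·0+4·4 = 16 | 4·4 = 16
B: 3·8+4·0 = 24 | 4·6 = 24
gcd(3,4,4) = 1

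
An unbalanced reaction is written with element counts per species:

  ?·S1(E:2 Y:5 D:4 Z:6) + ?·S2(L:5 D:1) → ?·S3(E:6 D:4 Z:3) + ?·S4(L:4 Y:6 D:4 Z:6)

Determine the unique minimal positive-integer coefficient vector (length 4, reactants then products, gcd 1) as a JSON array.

Coefficients: [6, 4, 2, 5]

E: 6·2+4·0 = 12 | 2·6+5·0 = 12
L: 6·0+4·5 = 20 | 2·0+5·4 = 20
Y: 6·5+4·0 = 30 | 2·0+5·6 = 30
D: 6·4+4·1 = 28 | 2·4+5·4 = 28
Z: 6·6+4·0 = 36 | 2·3+5·6 = 36
gcd(6,4,2,5) = 1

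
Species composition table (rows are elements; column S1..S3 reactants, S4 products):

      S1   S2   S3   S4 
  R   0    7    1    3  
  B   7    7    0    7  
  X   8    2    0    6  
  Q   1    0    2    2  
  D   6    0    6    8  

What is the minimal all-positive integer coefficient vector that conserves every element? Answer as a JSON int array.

Coefficients: [2, 1, 2, 3]

R: 2·0+1·7+2·1 = 9 | 3·3 = 9
B: 2·7+1·7+2·0 = 21 | 3·7 = 21
X: 2·8+1·2+2·0 = 18 | 3·6 = 18
Q: 2·1+1·0+2·2 = 6 | 3·2 = 6
D: 2·6+1·0+2·6 = 24 | 3·8 = 24
gcd(2,1,2,3) = 1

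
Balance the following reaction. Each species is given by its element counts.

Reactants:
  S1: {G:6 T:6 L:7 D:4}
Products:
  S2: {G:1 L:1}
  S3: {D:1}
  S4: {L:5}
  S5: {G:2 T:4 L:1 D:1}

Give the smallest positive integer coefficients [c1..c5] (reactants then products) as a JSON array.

Coefficients: [2, 6, 5, 1, 3]

G: 2·6 = 12 | 6·1+5·0+1·0+3·2 = 12
T: 2·6 = 12 | 6·0+5·0+1·0+3·4 = 12
L: 2·7 = 14 | 6·1+5·0+1·5+3·1 = 14
D: 2·4 = 8 | 6·0+5·1+1·0+3·1 = 8
gcd(2,6,5,1,3) = 1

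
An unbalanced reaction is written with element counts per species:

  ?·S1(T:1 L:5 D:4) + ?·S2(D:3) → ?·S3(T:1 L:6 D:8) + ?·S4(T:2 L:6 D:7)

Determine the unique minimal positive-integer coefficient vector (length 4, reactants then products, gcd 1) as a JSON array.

T: 6·1+5·0 = 6 | 4·1+1·2 = 6
L: 6·5+5·0 = 30 | 4·6+1·6 = 30
D: 6·4+5·3 = 39 | 4·8+1·7 = 39
gcd(6,5,4,1) = 1

Coefficients: [6, 5, 4, 1]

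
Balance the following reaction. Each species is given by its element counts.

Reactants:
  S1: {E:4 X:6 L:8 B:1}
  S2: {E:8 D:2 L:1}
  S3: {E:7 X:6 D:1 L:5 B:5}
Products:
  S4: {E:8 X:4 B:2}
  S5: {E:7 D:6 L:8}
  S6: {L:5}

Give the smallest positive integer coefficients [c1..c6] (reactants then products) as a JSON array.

Coefficients: [2, 5, 2, 6, 2, 3]

E: 2·4+5·8+2·7 = 62 | 6·8+2·7+3·0 = 62
X: 2·6+5·0+2·6 = 24 | 6·4+2·0+3·0 = 24
D: 2·0+5·2+2·1 = 12 | 6·0+2·6+3·0 = 12
L: 2·8+5·1+2·5 = 31 | 6·0+2·8+3·5 = 31
B: 2·1+5·0+2·5 = 12 | 6·2+2·0+3·0 = 12
gcd(2,5,2,6,2,3) = 1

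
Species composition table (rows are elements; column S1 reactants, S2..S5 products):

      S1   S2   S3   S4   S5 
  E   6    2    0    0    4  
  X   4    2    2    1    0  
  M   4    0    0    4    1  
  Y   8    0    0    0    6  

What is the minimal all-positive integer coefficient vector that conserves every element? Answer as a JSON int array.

E: 3·6 = 18 | 1·2+4·0+2·0+4·4 = 18
X: 3·4 = 12 | 1·2+4·2+2·1+4·0 = 12
M: 3·4 = 12 | 1·0+4·0+2·4+4·1 = 12
Y: 3·8 = 24 | 1·0+4·0+2·0+4·6 = 24
gcd(3,1,4,2,4) = 1

Coefficients: [3, 1, 4, 2, 4]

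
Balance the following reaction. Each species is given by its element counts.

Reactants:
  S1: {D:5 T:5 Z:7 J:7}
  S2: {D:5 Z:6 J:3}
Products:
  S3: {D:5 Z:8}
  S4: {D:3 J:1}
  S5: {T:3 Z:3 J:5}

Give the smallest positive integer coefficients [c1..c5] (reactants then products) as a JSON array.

Coefficients: [3, 3, 3, 5, 5]

D: 3·5+3·5 = 30 | 3·5+5·3+5·0 = 30
T: 3·5+3·0 = 15 | 3·0+5·0+5·3 = 15
Z: 3·7+3·6 = 39 | 3·8+5·0+5·3 = 39
J: 3·7+3·3 = 30 | 3·0+5·1+5·5 = 30
gcd(3,3,3,5,5) = 1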